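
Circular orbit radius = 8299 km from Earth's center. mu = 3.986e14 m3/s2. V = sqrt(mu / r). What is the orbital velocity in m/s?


V = sqrt(3.986e14 / 8299000) = 6930 m/s

6930 m/s


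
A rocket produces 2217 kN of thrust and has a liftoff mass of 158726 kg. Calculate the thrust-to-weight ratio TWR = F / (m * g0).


TWR = 2217000 / (158726 * 9.81) = 1.42

1.42


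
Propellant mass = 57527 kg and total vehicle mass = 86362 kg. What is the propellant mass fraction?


PMF = 57527 / 86362 = 0.666

0.666


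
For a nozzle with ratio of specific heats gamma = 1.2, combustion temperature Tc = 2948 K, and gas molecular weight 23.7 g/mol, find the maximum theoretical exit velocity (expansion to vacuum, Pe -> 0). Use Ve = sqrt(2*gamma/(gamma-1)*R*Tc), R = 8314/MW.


R = 8314 / 23.7 = 350.8 J/(kg.K)
Ve = sqrt(2 * 1.2 / (1.2 - 1) * 350.8 * 2948) = 3523 m/s

3523 m/s


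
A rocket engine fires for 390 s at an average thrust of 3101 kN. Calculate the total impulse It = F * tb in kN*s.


It = 3101 * 390 = 1209390 kN*s

1209390 kN*s


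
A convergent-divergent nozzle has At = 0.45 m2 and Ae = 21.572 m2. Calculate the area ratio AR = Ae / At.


AR = 21.572 / 0.45 = 47.9

47.9


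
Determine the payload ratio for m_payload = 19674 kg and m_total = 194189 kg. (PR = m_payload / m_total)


PR = 19674 / 194189 = 0.1013

0.1013


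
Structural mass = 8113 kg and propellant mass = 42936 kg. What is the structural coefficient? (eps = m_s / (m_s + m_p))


eps = 8113 / (8113 + 42936) = 0.1589

0.1589


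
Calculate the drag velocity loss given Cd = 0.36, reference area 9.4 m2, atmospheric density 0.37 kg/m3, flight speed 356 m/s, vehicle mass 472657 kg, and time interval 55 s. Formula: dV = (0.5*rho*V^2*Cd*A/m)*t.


D = 0.5 * 0.37 * 356^2 * 0.36 * 9.4 = 79341.81 N
a = 79341.81 / 472657 = 0.1679 m/s2
dV = 0.1679 * 55 = 9.2 m/s

9.2 m/s


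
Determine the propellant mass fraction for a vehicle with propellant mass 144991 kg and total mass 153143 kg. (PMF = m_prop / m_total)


PMF = 144991 / 153143 = 0.947

0.947


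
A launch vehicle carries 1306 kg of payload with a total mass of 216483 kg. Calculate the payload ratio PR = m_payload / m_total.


PR = 1306 / 216483 = 0.006

0.006


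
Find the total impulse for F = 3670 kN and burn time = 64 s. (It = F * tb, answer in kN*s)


It = 3670 * 64 = 234880 kN*s

234880 kN*s


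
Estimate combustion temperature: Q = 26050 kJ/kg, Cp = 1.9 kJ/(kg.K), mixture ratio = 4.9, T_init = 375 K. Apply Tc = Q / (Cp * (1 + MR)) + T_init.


Tc = 26050 / (1.9 * (1 + 4.9)) + 375 = 2699 K

2699 K


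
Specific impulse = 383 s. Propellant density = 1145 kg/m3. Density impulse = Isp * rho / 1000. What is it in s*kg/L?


rho*Isp = 383 * 1145 / 1000 = 439 s*kg/L

439 s*kg/L


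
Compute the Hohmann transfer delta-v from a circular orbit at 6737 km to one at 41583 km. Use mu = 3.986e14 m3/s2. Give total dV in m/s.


V1 = sqrt(mu/r1) = 7691.93 m/s
dV1 = V1*(sqrt(2*r2/(r1+r2)) - 1) = 2399.32 m/s
V2 = sqrt(mu/r2) = 3096.07 m/s
dV2 = V2*(1 - sqrt(2*r1/(r1+r2))) = 1461.15 m/s
Total dV = 3860 m/s

3860 m/s


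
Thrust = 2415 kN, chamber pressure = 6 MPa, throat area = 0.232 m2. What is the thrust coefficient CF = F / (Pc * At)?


CF = 2415000 / (6e6 * 0.232) = 1.73

1.73


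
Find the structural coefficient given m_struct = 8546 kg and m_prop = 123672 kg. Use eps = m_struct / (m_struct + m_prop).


eps = 8546 / (8546 + 123672) = 0.0646

0.0646


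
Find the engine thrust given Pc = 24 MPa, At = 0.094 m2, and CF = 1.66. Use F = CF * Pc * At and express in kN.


F = 1.66 * 24e6 * 0.094 = 3.7450e+06 N = 3745.0 kN

3745.0 kN


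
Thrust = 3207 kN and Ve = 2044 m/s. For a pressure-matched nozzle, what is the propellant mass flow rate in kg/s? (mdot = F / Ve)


mdot = F / Ve = 3207000 / 2044 = 1569.0 kg/s

1569.0 kg/s


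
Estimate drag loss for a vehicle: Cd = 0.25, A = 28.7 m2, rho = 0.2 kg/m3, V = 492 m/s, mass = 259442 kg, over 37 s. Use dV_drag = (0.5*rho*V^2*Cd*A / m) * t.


D = 0.5 * 0.2 * 492^2 * 0.25 * 28.7 = 173680.92 N
a = 173680.92 / 259442 = 0.6694 m/s2
dV = 0.6694 * 37 = 24.8 m/s

24.8 m/s


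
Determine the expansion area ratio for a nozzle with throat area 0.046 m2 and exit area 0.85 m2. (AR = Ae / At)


AR = 0.85 / 0.046 = 18.5

18.5


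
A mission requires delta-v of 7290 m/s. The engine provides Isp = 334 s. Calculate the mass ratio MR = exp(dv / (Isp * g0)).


Ve = 334 * 9.81 = 3276.54 m/s
MR = exp(7290 / 3276.54) = 9.253

9.253


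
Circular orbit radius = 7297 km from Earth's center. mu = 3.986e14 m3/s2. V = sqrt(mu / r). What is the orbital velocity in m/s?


V = sqrt(3.986e14 / 7297000) = 7391 m/s

7391 m/s


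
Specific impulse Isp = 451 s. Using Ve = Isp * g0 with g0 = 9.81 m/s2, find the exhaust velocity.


Ve = Isp * g0 = 451 * 9.81 = 4424.3 m/s

4424.3 m/s


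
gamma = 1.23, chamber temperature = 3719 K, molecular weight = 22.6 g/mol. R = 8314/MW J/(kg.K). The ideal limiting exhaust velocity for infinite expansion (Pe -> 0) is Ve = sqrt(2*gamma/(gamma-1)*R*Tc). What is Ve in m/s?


R = 8314 / 22.6 = 367.88 J/(kg.K)
Ve = sqrt(2 * 1.23 / (1.23 - 1) * 367.88 * 3719) = 3825 m/s

3825 m/s


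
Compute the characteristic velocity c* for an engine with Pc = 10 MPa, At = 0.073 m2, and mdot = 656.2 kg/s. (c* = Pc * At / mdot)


c* = 10e6 * 0.073 / 656.2 = 1112 m/s

1112 m/s


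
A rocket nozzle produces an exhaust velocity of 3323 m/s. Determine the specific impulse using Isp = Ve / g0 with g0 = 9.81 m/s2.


Isp = Ve / g0 = 3323 / 9.81 = 338.7 s

338.7 s


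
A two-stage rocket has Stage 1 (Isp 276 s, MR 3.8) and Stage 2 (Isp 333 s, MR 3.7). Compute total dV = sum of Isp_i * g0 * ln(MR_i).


dV1 = 276 * 9.81 * ln(3.8) = 3614.6 m/s
dV2 = 333 * 9.81 * ln(3.7) = 4274.0 m/s
Total dV = 3614.6 + 4274.0 = 7888.6 m/s ~ 7889 m/s

7889 m/s


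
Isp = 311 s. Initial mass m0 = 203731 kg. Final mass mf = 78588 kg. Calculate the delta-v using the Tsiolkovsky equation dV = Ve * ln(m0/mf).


Ve = 311 * 9.81 = 3050.91 m/s
dV = 3050.91 * ln(203731/78588) = 2906 m/s

2906 m/s


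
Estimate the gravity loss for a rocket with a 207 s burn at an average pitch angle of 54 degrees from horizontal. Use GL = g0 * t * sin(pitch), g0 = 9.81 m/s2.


GL = 9.81 * 207 * sin(54 deg) = 1643 m/s

1643 m/s


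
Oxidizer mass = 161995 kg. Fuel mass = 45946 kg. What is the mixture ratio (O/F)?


MR = 161995 / 45946 = 3.53

3.53


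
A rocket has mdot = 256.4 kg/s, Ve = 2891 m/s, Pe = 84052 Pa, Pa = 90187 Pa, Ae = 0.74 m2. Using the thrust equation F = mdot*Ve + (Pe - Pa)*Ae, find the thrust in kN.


F = 256.4 * 2891 + (84052 - 90187) * 0.74 = 736712.0 N = 736.7 kN

736.7 kN


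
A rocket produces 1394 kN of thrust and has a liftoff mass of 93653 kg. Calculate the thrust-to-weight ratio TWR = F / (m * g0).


TWR = 1394000 / (93653 * 9.81) = 1.52

1.52


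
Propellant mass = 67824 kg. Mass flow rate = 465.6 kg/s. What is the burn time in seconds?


tb = 67824 / 465.6 = 145.7 s

145.7 s


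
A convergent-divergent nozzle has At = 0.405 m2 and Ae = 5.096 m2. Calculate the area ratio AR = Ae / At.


AR = 5.096 / 0.405 = 12.6

12.6


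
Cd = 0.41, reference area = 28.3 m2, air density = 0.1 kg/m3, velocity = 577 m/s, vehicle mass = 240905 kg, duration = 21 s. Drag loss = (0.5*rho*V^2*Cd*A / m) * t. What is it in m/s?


D = 0.5 * 0.1 * 577^2 * 0.41 * 28.3 = 193148.76 N
a = 193148.76 / 240905 = 0.8018 m/s2
dV = 0.8018 * 21 = 16.8 m/s

16.8 m/s


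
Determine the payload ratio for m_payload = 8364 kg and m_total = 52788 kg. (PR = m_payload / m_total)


PR = 8364 / 52788 = 0.1584

0.1584


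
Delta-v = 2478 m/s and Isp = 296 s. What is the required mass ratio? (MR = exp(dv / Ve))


Ve = 296 * 9.81 = 2903.76 m/s
MR = exp(2478 / 2903.76) = 2.348

2.348


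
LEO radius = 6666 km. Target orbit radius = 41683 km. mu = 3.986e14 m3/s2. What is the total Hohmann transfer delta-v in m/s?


V1 = sqrt(mu/r1) = 7732.79 m/s
dV1 = V1*(sqrt(2*r2/(r1+r2)) - 1) = 2421.2 m/s
V2 = sqrt(mu/r2) = 3092.35 m/s
dV2 = V2*(1 - sqrt(2*r1/(r1+r2))) = 1468.51 m/s
Total dV = 3890 m/s

3890 m/s


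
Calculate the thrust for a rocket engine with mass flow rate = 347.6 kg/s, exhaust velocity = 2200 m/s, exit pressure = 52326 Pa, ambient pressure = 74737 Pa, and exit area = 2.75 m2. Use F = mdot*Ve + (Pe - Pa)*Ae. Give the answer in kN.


F = 347.6 * 2200 + (52326 - 74737) * 2.75 = 703090.0 N = 703.1 kN

703.1 kN


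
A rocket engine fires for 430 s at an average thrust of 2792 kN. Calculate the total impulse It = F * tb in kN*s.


It = 2792 * 430 = 1200560 kN*s

1200560 kN*s


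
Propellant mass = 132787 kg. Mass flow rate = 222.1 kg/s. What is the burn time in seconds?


tb = 132787 / 222.1 = 597.9 s

597.9 s


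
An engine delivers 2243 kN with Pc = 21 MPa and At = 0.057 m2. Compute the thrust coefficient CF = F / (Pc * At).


CF = 2243000 / (21e6 * 0.057) = 1.87

1.87


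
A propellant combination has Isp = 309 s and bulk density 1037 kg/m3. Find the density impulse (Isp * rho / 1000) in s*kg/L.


rho*Isp = 309 * 1037 / 1000 = 320 s*kg/L

320 s*kg/L


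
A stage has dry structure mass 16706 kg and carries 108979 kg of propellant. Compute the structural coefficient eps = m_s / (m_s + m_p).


eps = 16706 / (16706 + 108979) = 0.1329

0.1329


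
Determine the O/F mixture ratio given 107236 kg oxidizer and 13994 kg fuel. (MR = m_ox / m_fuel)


MR = 107236 / 13994 = 7.66

7.66


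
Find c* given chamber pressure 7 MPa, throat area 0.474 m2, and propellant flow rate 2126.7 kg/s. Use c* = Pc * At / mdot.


c* = 7e6 * 0.474 / 2126.7 = 1560 m/s

1560 m/s


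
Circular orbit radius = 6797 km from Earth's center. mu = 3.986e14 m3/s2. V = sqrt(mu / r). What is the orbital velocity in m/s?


V = sqrt(3.986e14 / 6797000) = 7658 m/s

7658 m/s


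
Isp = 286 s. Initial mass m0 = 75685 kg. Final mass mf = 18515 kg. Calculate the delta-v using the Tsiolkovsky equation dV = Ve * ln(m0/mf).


Ve = 286 * 9.81 = 2805.66 m/s
dV = 2805.66 * ln(75685/18515) = 3950 m/s

3950 m/s


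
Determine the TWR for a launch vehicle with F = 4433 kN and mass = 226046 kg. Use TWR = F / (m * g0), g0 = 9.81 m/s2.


TWR = 4433000 / (226046 * 9.81) = 2.0

2.0


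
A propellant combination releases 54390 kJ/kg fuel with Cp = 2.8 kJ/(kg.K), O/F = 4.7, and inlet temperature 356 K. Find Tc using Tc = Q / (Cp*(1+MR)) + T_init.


Tc = 54390 / (2.8 * (1 + 4.7)) + 356 = 3764 K

3764 K


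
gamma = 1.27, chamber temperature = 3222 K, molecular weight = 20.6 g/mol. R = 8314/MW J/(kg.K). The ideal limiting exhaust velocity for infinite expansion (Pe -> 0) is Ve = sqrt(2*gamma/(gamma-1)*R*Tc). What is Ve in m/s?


R = 8314 / 20.6 = 403.59 J/(kg.K)
Ve = sqrt(2 * 1.27 / (1.27 - 1) * 403.59 * 3222) = 3498 m/s

3498 m/s


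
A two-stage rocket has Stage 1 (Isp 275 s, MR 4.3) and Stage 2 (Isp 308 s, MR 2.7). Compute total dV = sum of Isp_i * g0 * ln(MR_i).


dV1 = 275 * 9.81 * ln(4.3) = 3935.0 m/s
dV2 = 308 * 9.81 * ln(2.7) = 3001.1 m/s
Total dV = 3935.0 + 3001.1 = 6936.1 m/s ~ 6936 m/s

6936 m/s


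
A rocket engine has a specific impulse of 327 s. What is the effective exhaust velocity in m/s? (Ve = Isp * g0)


Ve = Isp * g0 = 327 * 9.81 = 3207.9 m/s

3207.9 m/s


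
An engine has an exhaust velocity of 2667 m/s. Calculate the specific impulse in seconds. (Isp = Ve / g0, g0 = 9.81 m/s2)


Isp = Ve / g0 = 2667 / 9.81 = 271.9 s

271.9 s


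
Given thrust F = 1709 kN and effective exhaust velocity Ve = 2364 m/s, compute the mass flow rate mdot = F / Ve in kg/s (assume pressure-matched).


mdot = F / Ve = 1709000 / 2364 = 722.9 kg/s

722.9 kg/s


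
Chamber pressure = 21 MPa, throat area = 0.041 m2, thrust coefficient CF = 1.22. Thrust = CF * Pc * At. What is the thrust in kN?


F = 1.22 * 21e6 * 0.041 = 1.0504e+06 N = 1050.4 kN

1050.4 kN


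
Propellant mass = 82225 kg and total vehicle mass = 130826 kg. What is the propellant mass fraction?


PMF = 82225 / 130826 = 0.629

0.629


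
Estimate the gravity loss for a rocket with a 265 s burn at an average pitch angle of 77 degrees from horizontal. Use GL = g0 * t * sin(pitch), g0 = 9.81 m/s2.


GL = 9.81 * 265 * sin(77 deg) = 2533 m/s

2533 m/s


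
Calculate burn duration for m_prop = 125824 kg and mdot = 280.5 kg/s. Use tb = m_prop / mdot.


tb = 125824 / 280.5 = 448.6 s

448.6 s


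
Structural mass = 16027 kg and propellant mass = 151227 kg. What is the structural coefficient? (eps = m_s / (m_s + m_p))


eps = 16027 / (16027 + 151227) = 0.0958

0.0958


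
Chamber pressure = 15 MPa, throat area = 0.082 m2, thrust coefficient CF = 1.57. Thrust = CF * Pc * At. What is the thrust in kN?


F = 1.57 * 15e6 * 0.082 = 1.9311e+06 N = 1931.1 kN

1931.1 kN


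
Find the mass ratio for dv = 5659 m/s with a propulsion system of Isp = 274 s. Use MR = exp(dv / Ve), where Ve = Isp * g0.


Ve = 274 * 9.81 = 2687.94 m/s
MR = exp(5659 / 2687.94) = 8.21

8.21


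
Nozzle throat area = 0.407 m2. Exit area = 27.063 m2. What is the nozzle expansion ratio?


AR = 27.063 / 0.407 = 66.5

66.5


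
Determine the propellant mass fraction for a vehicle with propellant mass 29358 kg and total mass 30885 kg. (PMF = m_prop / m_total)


PMF = 29358 / 30885 = 0.951

0.951


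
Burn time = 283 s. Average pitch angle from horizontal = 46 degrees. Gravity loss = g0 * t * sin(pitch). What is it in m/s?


GL = 9.81 * 283 * sin(46 deg) = 1997 m/s

1997 m/s


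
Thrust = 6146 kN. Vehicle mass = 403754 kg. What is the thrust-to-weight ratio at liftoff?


TWR = 6146000 / (403754 * 9.81) = 1.55

1.55


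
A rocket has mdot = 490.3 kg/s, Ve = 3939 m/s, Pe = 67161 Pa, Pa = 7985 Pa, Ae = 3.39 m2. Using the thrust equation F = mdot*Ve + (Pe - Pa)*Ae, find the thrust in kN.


F = 490.3 * 3939 + (67161 - 7985) * 3.39 = 2.1319e+06 N = 2131.9 kN

2131.9 kN


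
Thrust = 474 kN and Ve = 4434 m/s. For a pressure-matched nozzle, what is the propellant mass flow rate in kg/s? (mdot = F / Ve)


mdot = F / Ve = 474000 / 4434 = 106.9 kg/s

106.9 kg/s


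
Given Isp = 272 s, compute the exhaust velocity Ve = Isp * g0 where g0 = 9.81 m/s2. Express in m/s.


Ve = Isp * g0 = 272 * 9.81 = 2668.3 m/s

2668.3 m/s


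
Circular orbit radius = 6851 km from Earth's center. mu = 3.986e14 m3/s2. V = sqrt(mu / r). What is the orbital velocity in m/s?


V = sqrt(3.986e14 / 6851000) = 7628 m/s

7628 m/s


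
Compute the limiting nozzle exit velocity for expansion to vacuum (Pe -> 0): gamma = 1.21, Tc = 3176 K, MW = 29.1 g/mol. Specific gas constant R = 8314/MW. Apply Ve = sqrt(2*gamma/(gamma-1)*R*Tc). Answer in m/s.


R = 8314 / 29.1 = 285.7 J/(kg.K)
Ve = sqrt(2 * 1.21 / (1.21 - 1) * 285.7 * 3176) = 3234 m/s

3234 m/s


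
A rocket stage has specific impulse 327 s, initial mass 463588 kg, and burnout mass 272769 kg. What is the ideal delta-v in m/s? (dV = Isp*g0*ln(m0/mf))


Ve = 327 * 9.81 = 3207.87 m/s
dV = 3207.87 * ln(463588/272769) = 1701 m/s

1701 m/s


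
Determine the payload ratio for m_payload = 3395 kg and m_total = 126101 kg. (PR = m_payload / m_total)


PR = 3395 / 126101 = 0.0269

0.0269


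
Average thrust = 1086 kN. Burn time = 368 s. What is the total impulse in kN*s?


It = 1086 * 368 = 399648 kN*s

399648 kN*s


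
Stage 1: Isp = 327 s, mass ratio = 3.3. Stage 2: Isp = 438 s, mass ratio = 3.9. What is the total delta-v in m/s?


dV1 = 327 * 9.81 * ln(3.3) = 3829.9 m/s
dV2 = 438 * 9.81 * ln(3.9) = 5847.8 m/s
Total dV = 3829.9 + 5847.8 = 9677.7 m/s ~ 9678 m/s

9678 m/s


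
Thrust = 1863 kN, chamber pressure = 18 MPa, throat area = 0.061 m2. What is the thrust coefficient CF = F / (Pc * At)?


CF = 1863000 / (18e6 * 0.061) = 1.7

1.7


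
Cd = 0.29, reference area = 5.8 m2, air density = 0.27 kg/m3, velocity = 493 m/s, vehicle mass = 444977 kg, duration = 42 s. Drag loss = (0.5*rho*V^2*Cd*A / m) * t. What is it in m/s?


D = 0.5 * 0.27 * 493^2 * 0.29 * 5.8 = 55189.14 N
a = 55189.14 / 444977 = 0.124 m/s2
dV = 0.124 * 42 = 5.2 m/s

5.2 m/s


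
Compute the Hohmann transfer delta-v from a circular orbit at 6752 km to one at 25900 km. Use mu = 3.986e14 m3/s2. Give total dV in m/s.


V1 = sqrt(mu/r1) = 7683.38 m/s
dV1 = V1*(sqrt(2*r2/(r1+r2)) - 1) = 1994.1 m/s
V2 = sqrt(mu/r2) = 3923.0 m/s
dV2 = V2*(1 - sqrt(2*r1/(r1+r2))) = 1400.13 m/s
Total dV = 3394 m/s

3394 m/s


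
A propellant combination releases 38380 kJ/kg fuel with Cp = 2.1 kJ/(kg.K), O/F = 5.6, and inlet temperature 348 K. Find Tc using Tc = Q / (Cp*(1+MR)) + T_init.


Tc = 38380 / (2.1 * (1 + 5.6)) + 348 = 3117 K

3117 K


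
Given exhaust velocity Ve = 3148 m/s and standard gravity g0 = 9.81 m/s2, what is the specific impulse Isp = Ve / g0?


Isp = Ve / g0 = 3148 / 9.81 = 320.9 s

320.9 s


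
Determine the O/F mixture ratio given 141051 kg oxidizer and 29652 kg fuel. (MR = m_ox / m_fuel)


MR = 141051 / 29652 = 4.76

4.76


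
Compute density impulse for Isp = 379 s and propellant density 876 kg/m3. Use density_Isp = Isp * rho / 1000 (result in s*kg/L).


rho*Isp = 379 * 876 / 1000 = 332 s*kg/L

332 s*kg/L


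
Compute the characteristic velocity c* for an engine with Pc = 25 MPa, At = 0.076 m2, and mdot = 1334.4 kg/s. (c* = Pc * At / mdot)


c* = 25e6 * 0.076 / 1334.4 = 1424 m/s

1424 m/s


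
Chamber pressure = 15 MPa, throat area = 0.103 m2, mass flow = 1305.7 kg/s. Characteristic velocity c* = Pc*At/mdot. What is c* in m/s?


c* = 15e6 * 0.103 / 1305.7 = 1183 m/s

1183 m/s


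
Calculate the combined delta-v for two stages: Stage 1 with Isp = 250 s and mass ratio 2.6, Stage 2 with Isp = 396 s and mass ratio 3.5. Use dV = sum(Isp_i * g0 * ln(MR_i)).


dV1 = 250 * 9.81 * ln(2.6) = 2343.4 m/s
dV2 = 396 * 9.81 * ln(3.5) = 4866.7 m/s
Total dV = 2343.4 + 4866.7 = 7210.1 m/s ~ 7210 m/s

7210 m/s


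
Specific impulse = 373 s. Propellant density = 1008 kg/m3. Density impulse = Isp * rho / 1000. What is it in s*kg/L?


rho*Isp = 373 * 1008 / 1000 = 376 s*kg/L

376 s*kg/L


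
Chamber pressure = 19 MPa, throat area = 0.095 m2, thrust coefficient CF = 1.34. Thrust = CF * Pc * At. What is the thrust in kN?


F = 1.34 * 19e6 * 0.095 = 2.4187e+06 N = 2418.7 kN

2418.7 kN


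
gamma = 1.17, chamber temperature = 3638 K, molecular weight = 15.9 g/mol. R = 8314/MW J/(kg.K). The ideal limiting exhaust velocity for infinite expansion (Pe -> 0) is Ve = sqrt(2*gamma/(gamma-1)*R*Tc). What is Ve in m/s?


R = 8314 / 15.9 = 522.89 J/(kg.K)
Ve = sqrt(2 * 1.17 / (1.17 - 1) * 522.89 * 3638) = 5117 m/s

5117 m/s


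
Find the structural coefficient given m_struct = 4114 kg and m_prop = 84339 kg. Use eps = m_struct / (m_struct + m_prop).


eps = 4114 / (4114 + 84339) = 0.0465

0.0465


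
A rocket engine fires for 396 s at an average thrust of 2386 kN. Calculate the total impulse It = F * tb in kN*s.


It = 2386 * 396 = 944856 kN*s

944856 kN*s


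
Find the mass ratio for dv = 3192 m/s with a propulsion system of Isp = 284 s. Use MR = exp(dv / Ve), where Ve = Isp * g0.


Ve = 284 * 9.81 = 2786.04 m/s
MR = exp(3192 / 2786.04) = 3.145

3.145


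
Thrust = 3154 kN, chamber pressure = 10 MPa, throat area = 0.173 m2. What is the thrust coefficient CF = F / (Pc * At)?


CF = 3154000 / (10e6 * 0.173) = 1.82

1.82


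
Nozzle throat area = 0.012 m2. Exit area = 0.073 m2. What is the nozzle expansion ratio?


AR = 0.073 / 0.012 = 6.1

6.1


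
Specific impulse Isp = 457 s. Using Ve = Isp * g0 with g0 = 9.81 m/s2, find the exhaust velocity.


Ve = Isp * g0 = 457 * 9.81 = 4483.2 m/s

4483.2 m/s


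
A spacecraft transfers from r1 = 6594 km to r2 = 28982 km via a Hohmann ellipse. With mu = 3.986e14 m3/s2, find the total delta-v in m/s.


V1 = sqrt(mu/r1) = 7774.89 m/s
dV1 = V1*(sqrt(2*r2/(r1+r2)) - 1) = 2149.3 m/s
V2 = sqrt(mu/r2) = 3708.55 m/s
dV2 = V2*(1 - sqrt(2*r1/(r1+r2))) = 1450.6 m/s
Total dV = 3600 m/s

3600 m/s


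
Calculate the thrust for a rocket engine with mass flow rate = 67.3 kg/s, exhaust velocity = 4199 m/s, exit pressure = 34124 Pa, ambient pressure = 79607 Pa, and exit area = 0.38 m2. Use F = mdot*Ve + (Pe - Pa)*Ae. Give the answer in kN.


F = 67.3 * 4199 + (34124 - 79607) * 0.38 = 265309.0 N = 265.3 kN

265.3 kN


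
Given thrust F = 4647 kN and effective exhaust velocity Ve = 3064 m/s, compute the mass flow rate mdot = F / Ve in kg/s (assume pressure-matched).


mdot = F / Ve = 4647000 / 3064 = 1516.6 kg/s

1516.6 kg/s


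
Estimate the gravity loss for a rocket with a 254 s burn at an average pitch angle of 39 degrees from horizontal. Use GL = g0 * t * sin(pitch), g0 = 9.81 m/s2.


GL = 9.81 * 254 * sin(39 deg) = 1568 m/s

1568 m/s


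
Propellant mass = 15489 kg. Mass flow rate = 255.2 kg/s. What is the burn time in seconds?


tb = 15489 / 255.2 = 60.7 s

60.7 s


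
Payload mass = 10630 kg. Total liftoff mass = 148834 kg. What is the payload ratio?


PR = 10630 / 148834 = 0.0714

0.0714


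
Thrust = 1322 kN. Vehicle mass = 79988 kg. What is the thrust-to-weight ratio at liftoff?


TWR = 1322000 / (79988 * 9.81) = 1.68

1.68


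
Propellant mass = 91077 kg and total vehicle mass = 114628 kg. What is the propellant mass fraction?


PMF = 91077 / 114628 = 0.795

0.795


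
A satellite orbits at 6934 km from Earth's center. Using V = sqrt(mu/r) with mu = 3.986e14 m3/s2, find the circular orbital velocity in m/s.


V = sqrt(3.986e14 / 6934000) = 7582 m/s

7582 m/s


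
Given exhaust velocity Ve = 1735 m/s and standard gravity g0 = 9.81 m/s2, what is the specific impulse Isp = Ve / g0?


Isp = Ve / g0 = 1735 / 9.81 = 176.9 s

176.9 s


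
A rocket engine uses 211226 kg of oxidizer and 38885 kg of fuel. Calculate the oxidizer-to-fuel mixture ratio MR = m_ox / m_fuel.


MR = 211226 / 38885 = 5.43

5.43


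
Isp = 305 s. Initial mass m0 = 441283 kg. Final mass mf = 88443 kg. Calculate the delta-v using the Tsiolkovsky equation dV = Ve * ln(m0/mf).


Ve = 305 * 9.81 = 2992.05 m/s
dV = 2992.05 * ln(441283/88443) = 4809 m/s

4809 m/s


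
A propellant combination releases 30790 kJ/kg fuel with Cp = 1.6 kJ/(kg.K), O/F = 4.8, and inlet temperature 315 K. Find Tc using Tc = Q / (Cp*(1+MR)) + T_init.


Tc = 30790 / (1.6 * (1 + 4.8)) + 315 = 3633 K

3633 K


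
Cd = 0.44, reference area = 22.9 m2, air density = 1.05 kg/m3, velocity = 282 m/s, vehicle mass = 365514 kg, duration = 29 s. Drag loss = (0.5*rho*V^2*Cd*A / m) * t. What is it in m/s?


D = 0.5 * 1.05 * 282^2 * 0.44 * 22.9 = 420674.01 N
a = 420674.01 / 365514 = 1.1509 m/s2
dV = 1.1509 * 29 = 33.4 m/s

33.4 m/s


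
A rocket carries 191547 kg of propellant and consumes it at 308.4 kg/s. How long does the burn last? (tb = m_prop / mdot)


tb = 191547 / 308.4 = 621.1 s

621.1 s


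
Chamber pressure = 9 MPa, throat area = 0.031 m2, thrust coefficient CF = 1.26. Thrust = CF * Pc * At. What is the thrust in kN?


F = 1.26 * 9e6 * 0.031 = 351540.0 N = 351.5 kN

351.5 kN


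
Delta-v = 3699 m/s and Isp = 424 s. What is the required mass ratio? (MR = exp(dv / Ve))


Ve = 424 * 9.81 = 4159.44 m/s
MR = exp(3699 / 4159.44) = 2.433

2.433


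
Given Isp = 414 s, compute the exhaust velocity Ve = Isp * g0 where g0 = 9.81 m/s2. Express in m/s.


Ve = Isp * g0 = 414 * 9.81 = 4061.3 m/s

4061.3 m/s


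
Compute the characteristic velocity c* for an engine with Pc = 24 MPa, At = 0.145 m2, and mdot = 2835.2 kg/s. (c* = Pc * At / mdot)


c* = 24e6 * 0.145 / 2835.2 = 1227 m/s

1227 m/s


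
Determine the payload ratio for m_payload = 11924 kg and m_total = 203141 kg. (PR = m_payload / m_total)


PR = 11924 / 203141 = 0.0587

0.0587


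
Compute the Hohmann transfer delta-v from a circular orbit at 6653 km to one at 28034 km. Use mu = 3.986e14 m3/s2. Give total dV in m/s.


V1 = sqrt(mu/r1) = 7740.34 m/s
dV1 = V1*(sqrt(2*r2/(r1+r2)) - 1) = 2100.55 m/s
V2 = sqrt(mu/r2) = 3770.74 m/s
dV2 = V2*(1 - sqrt(2*r1/(r1+r2))) = 1435.31 m/s
Total dV = 3536 m/s

3536 m/s


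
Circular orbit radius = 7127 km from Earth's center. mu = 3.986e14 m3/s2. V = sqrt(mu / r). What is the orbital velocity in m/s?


V = sqrt(3.986e14 / 7127000) = 7479 m/s

7479 m/s


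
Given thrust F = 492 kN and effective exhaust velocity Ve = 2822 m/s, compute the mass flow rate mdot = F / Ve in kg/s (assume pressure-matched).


mdot = F / Ve = 492000 / 2822 = 174.3 kg/s

174.3 kg/s


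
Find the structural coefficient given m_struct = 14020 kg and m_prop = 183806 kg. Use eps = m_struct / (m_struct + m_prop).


eps = 14020 / (14020 + 183806) = 0.0709

0.0709


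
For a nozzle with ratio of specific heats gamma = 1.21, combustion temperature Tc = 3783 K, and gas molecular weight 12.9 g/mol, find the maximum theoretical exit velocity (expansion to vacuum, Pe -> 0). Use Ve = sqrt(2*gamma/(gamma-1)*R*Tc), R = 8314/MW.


R = 8314 / 12.9 = 644.5 J/(kg.K)
Ve = sqrt(2 * 1.21 / (1.21 - 1) * 644.5 * 3783) = 5301 m/s

5301 m/s


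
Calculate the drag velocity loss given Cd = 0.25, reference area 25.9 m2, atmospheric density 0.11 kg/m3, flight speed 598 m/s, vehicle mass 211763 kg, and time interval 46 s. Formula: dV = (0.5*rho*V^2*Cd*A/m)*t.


D = 0.5 * 0.11 * 598^2 * 0.25 * 25.9 = 127351.72 N
a = 127351.72 / 211763 = 0.6014 m/s2
dV = 0.6014 * 46 = 27.7 m/s

27.7 m/s


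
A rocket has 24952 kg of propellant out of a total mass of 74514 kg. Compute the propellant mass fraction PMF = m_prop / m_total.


PMF = 24952 / 74514 = 0.335

0.335


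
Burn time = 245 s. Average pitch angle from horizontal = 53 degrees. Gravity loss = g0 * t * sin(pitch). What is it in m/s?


GL = 9.81 * 245 * sin(53 deg) = 1919 m/s

1919 m/s


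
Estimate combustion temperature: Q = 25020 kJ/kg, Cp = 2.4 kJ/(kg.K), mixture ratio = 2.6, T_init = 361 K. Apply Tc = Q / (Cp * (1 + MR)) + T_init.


Tc = 25020 / (2.4 * (1 + 2.6)) + 361 = 3257 K

3257 K


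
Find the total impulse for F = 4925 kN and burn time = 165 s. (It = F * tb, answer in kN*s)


It = 4925 * 165 = 812625 kN*s

812625 kN*s


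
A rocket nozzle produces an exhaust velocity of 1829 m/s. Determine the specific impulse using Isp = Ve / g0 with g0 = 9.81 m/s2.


Isp = Ve / g0 = 1829 / 9.81 = 186.4 s

186.4 s


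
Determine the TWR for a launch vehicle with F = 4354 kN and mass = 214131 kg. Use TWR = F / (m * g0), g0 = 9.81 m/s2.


TWR = 4354000 / (214131 * 9.81) = 2.07

2.07


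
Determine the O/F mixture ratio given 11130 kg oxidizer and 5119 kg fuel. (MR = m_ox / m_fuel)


MR = 11130 / 5119 = 2.17

2.17


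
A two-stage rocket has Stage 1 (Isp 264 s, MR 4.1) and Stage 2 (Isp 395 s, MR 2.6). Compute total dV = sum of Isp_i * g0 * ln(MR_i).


dV1 = 264 * 9.81 * ln(4.1) = 3654.2 m/s
dV2 = 395 * 9.81 * ln(2.6) = 3702.6 m/s
Total dV = 3654.2 + 3702.6 = 7356.8 m/s ~ 7357 m/s

7357 m/s


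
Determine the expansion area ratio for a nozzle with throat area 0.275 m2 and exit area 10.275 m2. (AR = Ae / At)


AR = 10.275 / 0.275 = 37.4

37.4


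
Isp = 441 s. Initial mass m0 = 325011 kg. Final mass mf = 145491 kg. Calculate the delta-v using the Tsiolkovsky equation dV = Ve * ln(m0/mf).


Ve = 441 * 9.81 = 4326.21 m/s
dV = 4326.21 * ln(325011/145491) = 3477 m/s

3477 m/s


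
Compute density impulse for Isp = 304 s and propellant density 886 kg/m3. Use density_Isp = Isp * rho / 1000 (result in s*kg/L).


rho*Isp = 304 * 886 / 1000 = 269 s*kg/L

269 s*kg/L


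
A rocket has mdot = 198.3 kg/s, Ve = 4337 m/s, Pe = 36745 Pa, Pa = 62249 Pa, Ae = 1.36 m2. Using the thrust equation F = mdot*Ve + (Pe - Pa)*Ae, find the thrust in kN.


F = 198.3 * 4337 + (36745 - 62249) * 1.36 = 825342.0 N = 825.3 kN

825.3 kN


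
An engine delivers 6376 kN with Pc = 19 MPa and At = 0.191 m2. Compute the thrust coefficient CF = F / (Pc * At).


CF = 6376000 / (19e6 * 0.191) = 1.76

1.76


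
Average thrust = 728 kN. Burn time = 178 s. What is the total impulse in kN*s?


It = 728 * 178 = 129584 kN*s

129584 kN*s


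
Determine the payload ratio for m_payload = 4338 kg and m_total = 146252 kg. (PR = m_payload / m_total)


PR = 4338 / 146252 = 0.0297

0.0297


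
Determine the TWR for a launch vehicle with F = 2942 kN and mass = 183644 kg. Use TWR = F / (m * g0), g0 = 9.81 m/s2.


TWR = 2942000 / (183644 * 9.81) = 1.63

1.63


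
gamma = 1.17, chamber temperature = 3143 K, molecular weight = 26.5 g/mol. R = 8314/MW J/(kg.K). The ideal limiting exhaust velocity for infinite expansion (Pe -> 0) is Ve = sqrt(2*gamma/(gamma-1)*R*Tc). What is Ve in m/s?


R = 8314 / 26.5 = 313.74 J/(kg.K)
Ve = sqrt(2 * 1.17 / (1.17 - 1) * 313.74 * 3143) = 3684 m/s

3684 m/s


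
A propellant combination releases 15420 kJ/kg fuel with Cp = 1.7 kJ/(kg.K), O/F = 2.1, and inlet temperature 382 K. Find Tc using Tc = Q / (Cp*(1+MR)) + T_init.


Tc = 15420 / (1.7 * (1 + 2.1)) + 382 = 3308 K

3308 K


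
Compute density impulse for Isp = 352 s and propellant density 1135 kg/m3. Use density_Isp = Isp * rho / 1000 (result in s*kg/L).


rho*Isp = 352 * 1135 / 1000 = 400 s*kg/L

400 s*kg/L


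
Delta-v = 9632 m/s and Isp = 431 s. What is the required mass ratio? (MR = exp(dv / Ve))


Ve = 431 * 9.81 = 4228.11 m/s
MR = exp(9632 / 4228.11) = 9.758

9.758


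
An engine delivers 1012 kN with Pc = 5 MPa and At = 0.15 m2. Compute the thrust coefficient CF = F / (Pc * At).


CF = 1012000 / (5e6 * 0.15) = 1.35

1.35


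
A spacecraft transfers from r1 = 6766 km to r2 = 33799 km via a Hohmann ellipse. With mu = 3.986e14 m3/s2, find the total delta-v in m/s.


V1 = sqrt(mu/r1) = 7675.43 m/s
dV1 = V1*(sqrt(2*r2/(r1+r2)) - 1) = 2232.75 m/s
V2 = sqrt(mu/r2) = 3434.13 m/s
dV2 = V2*(1 - sqrt(2*r1/(r1+r2))) = 1450.68 m/s
Total dV = 3683 m/s

3683 m/s


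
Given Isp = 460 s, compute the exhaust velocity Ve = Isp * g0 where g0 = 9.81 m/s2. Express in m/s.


Ve = Isp * g0 = 460 * 9.81 = 4512.6 m/s

4512.6 m/s


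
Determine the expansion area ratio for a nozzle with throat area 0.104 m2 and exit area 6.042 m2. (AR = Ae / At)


AR = 6.042 / 0.104 = 58.1

58.1


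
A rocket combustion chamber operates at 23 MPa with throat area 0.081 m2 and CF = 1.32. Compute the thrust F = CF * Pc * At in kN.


F = 1.32 * 23e6 * 0.081 = 2.4592e+06 N = 2459.2 kN

2459.2 kN


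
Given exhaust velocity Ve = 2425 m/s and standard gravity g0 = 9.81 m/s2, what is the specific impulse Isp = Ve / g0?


Isp = Ve / g0 = 2425 / 9.81 = 247.2 s

247.2 s


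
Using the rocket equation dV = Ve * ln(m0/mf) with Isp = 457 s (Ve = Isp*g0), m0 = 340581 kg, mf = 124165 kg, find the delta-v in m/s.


Ve = 457 * 9.81 = 4483.17 m/s
dV = 4483.17 * ln(340581/124165) = 4524 m/s

4524 m/s


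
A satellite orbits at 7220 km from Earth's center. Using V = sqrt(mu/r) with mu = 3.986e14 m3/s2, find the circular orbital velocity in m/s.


V = sqrt(3.986e14 / 7220000) = 7430 m/s

7430 m/s


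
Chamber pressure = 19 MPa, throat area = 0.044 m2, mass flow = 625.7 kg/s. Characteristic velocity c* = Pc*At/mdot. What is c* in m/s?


c* = 19e6 * 0.044 / 625.7 = 1336 m/s

1336 m/s


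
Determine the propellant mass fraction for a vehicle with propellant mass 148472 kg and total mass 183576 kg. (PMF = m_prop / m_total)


PMF = 148472 / 183576 = 0.809

0.809


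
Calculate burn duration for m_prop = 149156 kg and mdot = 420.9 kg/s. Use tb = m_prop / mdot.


tb = 149156 / 420.9 = 354.4 s

354.4 s


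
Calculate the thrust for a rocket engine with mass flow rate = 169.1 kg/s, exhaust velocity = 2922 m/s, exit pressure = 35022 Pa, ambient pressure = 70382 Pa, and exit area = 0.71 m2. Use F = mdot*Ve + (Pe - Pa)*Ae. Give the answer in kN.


F = 169.1 * 2922 + (35022 - 70382) * 0.71 = 469005.0 N = 469.0 kN

469.0 kN


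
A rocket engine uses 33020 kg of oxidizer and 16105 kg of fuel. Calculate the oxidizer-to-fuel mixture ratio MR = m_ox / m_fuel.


MR = 33020 / 16105 = 2.05

2.05


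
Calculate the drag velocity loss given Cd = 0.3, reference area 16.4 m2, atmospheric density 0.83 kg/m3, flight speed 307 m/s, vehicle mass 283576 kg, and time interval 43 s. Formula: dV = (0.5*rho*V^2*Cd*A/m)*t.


D = 0.5 * 0.83 * 307^2 * 0.3 * 16.4 = 192437.61 N
a = 192437.61 / 283576 = 0.6786 m/s2
dV = 0.6786 * 43 = 29.2 m/s

29.2 m/s


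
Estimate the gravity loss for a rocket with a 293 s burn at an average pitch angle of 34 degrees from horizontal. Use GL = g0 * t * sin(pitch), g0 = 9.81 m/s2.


GL = 9.81 * 293 * sin(34 deg) = 1607 m/s

1607 m/s


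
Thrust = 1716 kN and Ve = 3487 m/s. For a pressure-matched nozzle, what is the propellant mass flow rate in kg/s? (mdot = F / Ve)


mdot = F / Ve = 1716000 / 3487 = 492.1 kg/s

492.1 kg/s


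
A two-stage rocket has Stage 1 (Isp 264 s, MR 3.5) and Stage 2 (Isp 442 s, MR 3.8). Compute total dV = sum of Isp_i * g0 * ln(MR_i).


dV1 = 264 * 9.81 * ln(3.5) = 3244.5 m/s
dV2 = 442 * 9.81 * ln(3.8) = 5788.6 m/s
Total dV = 3244.5 + 5788.6 = 9033.1 m/s ~ 9033 m/s

9033 m/s


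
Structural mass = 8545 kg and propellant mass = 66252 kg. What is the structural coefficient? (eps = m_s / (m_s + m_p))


eps = 8545 / (8545 + 66252) = 0.1142

0.1142


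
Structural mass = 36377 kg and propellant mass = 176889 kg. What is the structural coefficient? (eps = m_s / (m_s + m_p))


eps = 36377 / (36377 + 176889) = 0.1706

0.1706


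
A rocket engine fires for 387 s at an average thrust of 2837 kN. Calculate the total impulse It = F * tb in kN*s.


It = 2837 * 387 = 1097919 kN*s

1097919 kN*s


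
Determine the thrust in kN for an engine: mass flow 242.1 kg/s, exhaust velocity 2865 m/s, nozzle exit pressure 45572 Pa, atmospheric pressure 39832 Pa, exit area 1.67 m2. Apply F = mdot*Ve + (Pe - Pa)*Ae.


F = 242.1 * 2865 + (45572 - 39832) * 1.67 = 703202.0 N = 703.2 kN

703.2 kN


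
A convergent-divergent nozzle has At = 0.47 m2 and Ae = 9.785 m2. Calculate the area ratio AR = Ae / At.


AR = 9.785 / 0.47 = 20.8

20.8


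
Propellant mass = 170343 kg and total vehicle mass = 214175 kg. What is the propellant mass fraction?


PMF = 170343 / 214175 = 0.795

0.795


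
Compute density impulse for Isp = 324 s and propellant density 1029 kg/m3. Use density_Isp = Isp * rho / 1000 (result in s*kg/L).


rho*Isp = 324 * 1029 / 1000 = 333 s*kg/L

333 s*kg/L


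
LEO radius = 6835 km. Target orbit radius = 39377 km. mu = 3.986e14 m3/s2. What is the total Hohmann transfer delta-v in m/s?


V1 = sqrt(mu/r1) = 7636.59 m/s
dV1 = V1*(sqrt(2*r2/(r1+r2)) - 1) = 2332.57 m/s
V2 = sqrt(mu/r2) = 3181.61 m/s
dV2 = V2*(1 - sqrt(2*r1/(r1+r2))) = 1451.18 m/s
Total dV = 3784 m/s

3784 m/s


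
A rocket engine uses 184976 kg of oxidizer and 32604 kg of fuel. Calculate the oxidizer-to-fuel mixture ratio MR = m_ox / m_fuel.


MR = 184976 / 32604 = 5.67

5.67


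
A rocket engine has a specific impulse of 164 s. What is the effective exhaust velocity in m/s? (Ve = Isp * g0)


Ve = Isp * g0 = 164 * 9.81 = 1608.8 m/s

1608.8 m/s


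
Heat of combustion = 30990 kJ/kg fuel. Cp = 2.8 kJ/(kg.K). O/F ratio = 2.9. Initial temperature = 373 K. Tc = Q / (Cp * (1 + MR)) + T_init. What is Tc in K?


Tc = 30990 / (2.8 * (1 + 2.9)) + 373 = 3211 K

3211 K


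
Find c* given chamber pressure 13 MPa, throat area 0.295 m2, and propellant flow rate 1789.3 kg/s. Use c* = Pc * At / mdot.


c* = 13e6 * 0.295 / 1789.3 = 2143 m/s

2143 m/s


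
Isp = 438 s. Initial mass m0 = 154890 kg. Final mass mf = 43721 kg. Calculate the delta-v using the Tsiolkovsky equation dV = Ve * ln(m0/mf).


Ve = 438 * 9.81 = 4296.78 m/s
dV = 4296.78 * ln(154890/43721) = 5435 m/s

5435 m/s


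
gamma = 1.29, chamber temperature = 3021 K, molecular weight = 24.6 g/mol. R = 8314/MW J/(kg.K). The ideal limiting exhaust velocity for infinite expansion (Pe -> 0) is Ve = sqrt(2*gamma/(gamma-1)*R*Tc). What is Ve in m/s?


R = 8314 / 24.6 = 337.97 J/(kg.K)
Ve = sqrt(2 * 1.29 / (1.29 - 1) * 337.97 * 3021) = 3014 m/s

3014 m/s


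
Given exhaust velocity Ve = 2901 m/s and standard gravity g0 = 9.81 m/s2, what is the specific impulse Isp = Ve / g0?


Isp = Ve / g0 = 2901 / 9.81 = 295.7 s

295.7 s


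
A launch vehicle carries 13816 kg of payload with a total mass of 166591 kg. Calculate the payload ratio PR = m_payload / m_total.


PR = 13816 / 166591 = 0.0829

0.0829


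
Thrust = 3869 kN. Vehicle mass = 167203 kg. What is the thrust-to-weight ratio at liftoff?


TWR = 3869000 / (167203 * 9.81) = 2.36

2.36


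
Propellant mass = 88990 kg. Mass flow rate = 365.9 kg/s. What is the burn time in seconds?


tb = 88990 / 365.9 = 243.2 s

243.2 s


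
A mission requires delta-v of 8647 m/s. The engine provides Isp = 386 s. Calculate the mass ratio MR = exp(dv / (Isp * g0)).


Ve = 386 * 9.81 = 3786.66 m/s
MR = exp(8647 / 3786.66) = 9.811

9.811


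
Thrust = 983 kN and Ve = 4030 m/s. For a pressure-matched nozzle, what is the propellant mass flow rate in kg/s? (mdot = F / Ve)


mdot = F / Ve = 983000 / 4030 = 243.9 kg/s

243.9 kg/s


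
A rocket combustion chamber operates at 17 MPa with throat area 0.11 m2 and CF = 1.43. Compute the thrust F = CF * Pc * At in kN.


F = 1.43 * 17e6 * 0.11 = 2.6741e+06 N = 2674.1 kN

2674.1 kN


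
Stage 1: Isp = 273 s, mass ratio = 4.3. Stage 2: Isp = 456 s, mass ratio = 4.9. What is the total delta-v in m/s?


dV1 = 273 * 9.81 * ln(4.3) = 3906.4 m/s
dV2 = 456 * 9.81 * ln(4.9) = 7109.2 m/s
Total dV = 3906.4 + 7109.2 = 11015.6 m/s ~ 11016 m/s

11016 m/s


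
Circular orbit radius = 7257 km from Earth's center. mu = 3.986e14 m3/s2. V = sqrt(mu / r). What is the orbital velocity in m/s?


V = sqrt(3.986e14 / 7257000) = 7411 m/s

7411 m/s


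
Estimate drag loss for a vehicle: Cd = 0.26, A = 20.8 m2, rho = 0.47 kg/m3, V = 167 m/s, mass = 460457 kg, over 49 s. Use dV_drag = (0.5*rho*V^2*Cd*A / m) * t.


D = 0.5 * 0.47 * 167^2 * 0.26 * 20.8 = 35443.57 N
a = 35443.57 / 460457 = 0.077 m/s2
dV = 0.077 * 49 = 3.8 m/s

3.8 m/s


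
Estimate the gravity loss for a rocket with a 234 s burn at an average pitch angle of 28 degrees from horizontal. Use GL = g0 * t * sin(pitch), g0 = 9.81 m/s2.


GL = 9.81 * 234 * sin(28 deg) = 1078 m/s

1078 m/s


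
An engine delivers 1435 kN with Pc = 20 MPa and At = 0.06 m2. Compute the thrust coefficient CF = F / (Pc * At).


CF = 1435000 / (20e6 * 0.06) = 1.2

1.2


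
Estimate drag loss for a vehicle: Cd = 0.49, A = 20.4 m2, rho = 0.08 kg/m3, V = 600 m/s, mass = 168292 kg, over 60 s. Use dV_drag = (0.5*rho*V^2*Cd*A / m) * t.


D = 0.5 * 0.08 * 600^2 * 0.49 * 20.4 = 143942.4 N
a = 143942.4 / 168292 = 0.8553 m/s2
dV = 0.8553 * 60 = 51.3 m/s

51.3 m/s


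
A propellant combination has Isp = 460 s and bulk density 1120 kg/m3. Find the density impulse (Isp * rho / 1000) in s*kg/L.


rho*Isp = 460 * 1120 / 1000 = 515 s*kg/L

515 s*kg/L


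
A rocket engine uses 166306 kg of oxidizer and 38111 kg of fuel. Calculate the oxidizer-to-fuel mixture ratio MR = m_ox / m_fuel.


MR = 166306 / 38111 = 4.36

4.36


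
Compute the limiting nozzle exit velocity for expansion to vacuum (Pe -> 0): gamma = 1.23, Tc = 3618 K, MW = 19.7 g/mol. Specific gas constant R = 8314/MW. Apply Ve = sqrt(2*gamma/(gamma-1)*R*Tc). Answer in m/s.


R = 8314 / 19.7 = 422.03 J/(kg.K)
Ve = sqrt(2 * 1.23 / (1.23 - 1) * 422.03 * 3618) = 4041 m/s

4041 m/s


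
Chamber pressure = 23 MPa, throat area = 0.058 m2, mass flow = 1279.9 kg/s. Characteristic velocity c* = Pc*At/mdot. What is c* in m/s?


c* = 23e6 * 0.058 / 1279.9 = 1042 m/s

1042 m/s
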